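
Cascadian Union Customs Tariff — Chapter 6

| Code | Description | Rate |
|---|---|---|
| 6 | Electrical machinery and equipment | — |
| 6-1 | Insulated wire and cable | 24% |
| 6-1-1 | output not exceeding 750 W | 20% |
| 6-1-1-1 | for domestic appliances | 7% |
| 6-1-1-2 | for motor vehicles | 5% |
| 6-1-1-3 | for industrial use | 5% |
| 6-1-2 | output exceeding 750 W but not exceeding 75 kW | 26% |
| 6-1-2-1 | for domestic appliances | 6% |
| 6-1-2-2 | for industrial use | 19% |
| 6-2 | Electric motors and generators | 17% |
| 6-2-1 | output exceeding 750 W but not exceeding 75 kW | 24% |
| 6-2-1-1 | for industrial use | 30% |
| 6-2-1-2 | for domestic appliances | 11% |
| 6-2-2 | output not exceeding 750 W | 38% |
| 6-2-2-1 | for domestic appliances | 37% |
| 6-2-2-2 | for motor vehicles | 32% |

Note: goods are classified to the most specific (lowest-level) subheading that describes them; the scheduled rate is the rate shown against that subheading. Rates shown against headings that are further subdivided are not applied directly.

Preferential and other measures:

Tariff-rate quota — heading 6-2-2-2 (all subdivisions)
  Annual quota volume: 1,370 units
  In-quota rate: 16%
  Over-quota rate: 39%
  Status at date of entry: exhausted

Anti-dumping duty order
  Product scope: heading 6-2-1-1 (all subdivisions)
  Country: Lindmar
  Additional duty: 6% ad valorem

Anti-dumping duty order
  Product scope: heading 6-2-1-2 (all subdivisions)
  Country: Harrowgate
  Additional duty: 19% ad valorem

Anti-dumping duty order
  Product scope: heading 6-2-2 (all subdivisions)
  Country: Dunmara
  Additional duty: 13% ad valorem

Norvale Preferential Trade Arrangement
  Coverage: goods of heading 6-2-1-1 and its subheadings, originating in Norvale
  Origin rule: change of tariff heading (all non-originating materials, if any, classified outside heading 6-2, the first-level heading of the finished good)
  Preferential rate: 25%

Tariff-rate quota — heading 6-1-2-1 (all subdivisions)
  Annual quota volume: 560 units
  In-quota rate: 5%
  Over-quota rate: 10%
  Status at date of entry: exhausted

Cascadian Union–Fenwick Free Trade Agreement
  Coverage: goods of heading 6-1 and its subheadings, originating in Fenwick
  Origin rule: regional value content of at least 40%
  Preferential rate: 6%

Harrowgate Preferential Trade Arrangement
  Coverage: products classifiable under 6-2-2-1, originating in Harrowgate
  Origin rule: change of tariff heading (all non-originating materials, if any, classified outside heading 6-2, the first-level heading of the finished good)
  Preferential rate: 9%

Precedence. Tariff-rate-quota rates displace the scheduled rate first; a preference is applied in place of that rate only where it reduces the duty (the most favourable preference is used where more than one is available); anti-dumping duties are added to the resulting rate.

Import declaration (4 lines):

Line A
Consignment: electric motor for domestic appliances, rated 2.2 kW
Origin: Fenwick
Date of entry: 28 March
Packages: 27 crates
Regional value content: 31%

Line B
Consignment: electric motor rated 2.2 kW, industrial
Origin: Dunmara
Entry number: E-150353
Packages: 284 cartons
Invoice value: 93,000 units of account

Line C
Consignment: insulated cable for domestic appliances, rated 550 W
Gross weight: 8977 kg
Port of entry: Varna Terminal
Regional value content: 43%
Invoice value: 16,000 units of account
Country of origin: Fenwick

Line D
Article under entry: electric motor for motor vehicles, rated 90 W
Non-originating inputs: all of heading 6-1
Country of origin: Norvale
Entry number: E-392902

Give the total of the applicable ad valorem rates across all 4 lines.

Line A: electric motor → 6-2; rated 2.2 kW → 6-2-1; for domestic appliances → 6-2-1-2. Scheduled 11%. Fenwick agreement on 6-1: 6-2-1-2 not covered. → 11%.
Line B: electric motor → 6-2; rated 2.2 kW → 6-2-1; industrial → 6-2-1-1. Scheduled 30%. No special measure applies. → 30%.
Line C: insulated cable → 6-1; rated 550 W → 6-1-1; for domestic appliances → 6-1-1-1. Scheduled 7%. Fenwick agreement on 6-1: RVC ≥ 40% → 6% available; preferential 6%. → 6%.
Line D: electric motor → 6-2; rated 90 W → 6-2-2; for motor vehicles → 6-2-2-2. Scheduled 32%. quota on 6-2-2-2 exhausted → over-quota 39%; Norvale agreement on 6-2-1-1: 6-2-2-2 not covered. → 39%.
Sum: 11% + 30% + 6% + 39% = 86%.

86%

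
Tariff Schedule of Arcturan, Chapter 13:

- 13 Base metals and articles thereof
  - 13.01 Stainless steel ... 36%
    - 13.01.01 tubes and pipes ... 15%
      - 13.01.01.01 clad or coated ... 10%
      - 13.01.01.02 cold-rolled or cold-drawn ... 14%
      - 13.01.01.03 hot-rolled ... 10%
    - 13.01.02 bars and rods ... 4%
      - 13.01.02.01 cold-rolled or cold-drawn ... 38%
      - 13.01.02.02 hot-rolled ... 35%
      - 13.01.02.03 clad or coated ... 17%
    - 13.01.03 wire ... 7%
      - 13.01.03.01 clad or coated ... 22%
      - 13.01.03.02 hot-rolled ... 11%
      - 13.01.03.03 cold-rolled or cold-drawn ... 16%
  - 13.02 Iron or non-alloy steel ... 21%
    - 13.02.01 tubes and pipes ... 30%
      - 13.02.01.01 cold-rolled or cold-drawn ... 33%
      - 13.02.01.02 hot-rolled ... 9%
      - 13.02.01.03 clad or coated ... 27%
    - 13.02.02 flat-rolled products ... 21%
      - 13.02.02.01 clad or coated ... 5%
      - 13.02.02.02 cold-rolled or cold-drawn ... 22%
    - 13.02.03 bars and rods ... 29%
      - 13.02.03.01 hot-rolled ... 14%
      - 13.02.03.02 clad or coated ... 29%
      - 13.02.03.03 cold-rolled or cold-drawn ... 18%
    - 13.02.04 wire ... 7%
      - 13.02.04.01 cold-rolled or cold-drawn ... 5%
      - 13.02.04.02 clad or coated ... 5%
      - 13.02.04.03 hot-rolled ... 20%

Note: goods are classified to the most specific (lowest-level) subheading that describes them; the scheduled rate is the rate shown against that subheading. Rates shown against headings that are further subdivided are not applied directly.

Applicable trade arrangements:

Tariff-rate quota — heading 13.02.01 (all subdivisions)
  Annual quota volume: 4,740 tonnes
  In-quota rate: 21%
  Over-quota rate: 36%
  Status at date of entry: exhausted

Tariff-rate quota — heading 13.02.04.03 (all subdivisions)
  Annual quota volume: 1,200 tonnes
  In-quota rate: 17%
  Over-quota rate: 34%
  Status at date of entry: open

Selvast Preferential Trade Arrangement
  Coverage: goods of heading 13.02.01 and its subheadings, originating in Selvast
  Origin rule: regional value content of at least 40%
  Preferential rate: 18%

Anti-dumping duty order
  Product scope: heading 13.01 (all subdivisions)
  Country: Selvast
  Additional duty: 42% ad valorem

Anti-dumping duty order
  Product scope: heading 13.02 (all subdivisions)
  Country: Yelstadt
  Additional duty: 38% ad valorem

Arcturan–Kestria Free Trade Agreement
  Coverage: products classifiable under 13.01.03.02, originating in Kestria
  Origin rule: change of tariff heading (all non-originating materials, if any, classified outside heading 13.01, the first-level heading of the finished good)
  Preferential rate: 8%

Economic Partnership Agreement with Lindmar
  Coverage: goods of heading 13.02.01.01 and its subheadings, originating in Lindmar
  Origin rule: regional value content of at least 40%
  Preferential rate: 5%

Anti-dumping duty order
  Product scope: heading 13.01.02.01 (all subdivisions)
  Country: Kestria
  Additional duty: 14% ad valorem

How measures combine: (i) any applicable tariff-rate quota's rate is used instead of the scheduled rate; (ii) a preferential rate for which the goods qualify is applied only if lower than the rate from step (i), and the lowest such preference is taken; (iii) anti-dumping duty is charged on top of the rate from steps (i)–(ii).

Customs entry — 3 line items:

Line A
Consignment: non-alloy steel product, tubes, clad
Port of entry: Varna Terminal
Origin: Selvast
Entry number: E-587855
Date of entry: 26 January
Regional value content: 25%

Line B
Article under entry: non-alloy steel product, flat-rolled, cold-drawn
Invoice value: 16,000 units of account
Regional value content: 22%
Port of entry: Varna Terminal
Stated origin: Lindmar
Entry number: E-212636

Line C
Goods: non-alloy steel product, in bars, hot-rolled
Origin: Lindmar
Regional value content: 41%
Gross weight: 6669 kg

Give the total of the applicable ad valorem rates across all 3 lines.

Line A: non-alloy steel → 13.02; tubes → 13.02.01; clad → 13.02.01.03. Scheduled 27%. quota on 13.02.01 exhausted → over-quota 36%; Selvast agreement on 13.02.01: RVC < 40%. → 36%.
Line B: non-alloy steel → 13.02; flat-rolled → 13.02.02; cold-drawn → 13.02.02.02. Scheduled 22%. Lindmar agreement on 13.02.01.01: 13.02.02.02 not covered. → 22%.
Line C: non-alloy steel → 13.02; in bars → 13.02.03; hot-rolled → 13.02.03.01. Scheduled 14%. Lindmar agreement on 13.02.01.01: 13.02.03.01 not covered. → 14%.
Sum: 36% + 22% + 14% = 72%.

72%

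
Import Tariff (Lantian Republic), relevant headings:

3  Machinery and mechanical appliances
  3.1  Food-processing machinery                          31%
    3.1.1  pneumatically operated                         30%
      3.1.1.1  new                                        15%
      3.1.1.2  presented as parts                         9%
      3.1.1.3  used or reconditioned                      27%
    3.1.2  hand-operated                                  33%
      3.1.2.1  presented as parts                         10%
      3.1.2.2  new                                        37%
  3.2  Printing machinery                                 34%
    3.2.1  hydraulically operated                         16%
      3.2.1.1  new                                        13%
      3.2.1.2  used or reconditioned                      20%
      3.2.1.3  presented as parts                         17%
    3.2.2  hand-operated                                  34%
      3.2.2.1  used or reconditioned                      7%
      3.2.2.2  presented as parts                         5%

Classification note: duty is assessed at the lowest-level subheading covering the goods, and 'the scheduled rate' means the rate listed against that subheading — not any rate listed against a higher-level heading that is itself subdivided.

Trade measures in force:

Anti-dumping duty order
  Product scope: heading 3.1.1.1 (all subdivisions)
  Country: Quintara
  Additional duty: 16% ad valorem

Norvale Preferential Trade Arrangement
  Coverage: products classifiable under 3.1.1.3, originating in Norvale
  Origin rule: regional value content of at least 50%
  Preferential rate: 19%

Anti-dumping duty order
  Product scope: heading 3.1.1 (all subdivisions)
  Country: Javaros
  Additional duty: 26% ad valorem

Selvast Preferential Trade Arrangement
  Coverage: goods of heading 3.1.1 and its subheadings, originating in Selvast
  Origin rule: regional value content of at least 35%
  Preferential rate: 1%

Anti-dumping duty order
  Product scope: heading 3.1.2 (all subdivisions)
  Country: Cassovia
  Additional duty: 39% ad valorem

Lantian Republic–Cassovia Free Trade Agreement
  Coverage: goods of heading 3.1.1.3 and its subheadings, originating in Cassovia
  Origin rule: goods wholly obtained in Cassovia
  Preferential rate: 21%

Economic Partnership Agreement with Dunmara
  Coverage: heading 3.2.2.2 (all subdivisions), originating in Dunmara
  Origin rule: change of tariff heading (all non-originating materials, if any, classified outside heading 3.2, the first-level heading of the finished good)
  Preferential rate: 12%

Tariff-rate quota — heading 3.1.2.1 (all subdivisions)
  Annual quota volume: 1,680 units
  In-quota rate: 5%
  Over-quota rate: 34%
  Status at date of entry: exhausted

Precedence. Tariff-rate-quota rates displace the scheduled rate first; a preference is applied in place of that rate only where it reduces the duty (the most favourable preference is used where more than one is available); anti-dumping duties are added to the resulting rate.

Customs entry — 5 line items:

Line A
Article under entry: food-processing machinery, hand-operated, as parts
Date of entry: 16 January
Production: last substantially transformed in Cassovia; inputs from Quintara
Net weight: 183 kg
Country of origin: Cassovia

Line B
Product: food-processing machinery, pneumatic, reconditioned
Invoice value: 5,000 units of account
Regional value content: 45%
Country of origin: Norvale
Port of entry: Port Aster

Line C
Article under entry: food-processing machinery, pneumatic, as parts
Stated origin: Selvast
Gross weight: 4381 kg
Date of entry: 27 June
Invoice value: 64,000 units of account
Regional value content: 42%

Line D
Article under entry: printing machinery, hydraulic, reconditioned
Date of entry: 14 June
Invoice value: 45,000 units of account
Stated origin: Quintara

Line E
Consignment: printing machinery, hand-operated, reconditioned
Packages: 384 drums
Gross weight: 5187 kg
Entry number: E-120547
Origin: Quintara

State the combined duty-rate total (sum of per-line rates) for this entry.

Line A: food-processing → 3.1; hand-operated → 3.1.2; as parts → 3.1.2.1. Scheduled 10%. quota on 3.1.2.1 exhausted → over-quota 34%; Cassovia agreement on 3.1.1.3: 3.1.2.1 not covered; anti-dumping (Cassovia, 3.1.2): +39%; total 34% + 39% = 73%. → 73%.
Line B: food-processing → 3.1; pneumatic → 3.1.1; reconditioned → 3.1.1.3. Scheduled 27%. Norvale agreement on 3.1.1.3: RVC < 50%. → 27%.
Line C: food-processing → 3.1; pneumatic → 3.1.1; as parts → 3.1.1.2. Scheduled 9%. Selvast agreement on 3.1.1: RVC ≥ 35% → 1% available; preferential 1%. → 1%.
Line D: printing → 3.2; hydraulic → 3.2.1; reconditioned → 3.2.1.2. Scheduled 20%. No special measure applies. → 20%.
Line E: printing → 3.2; hand-operated → 3.2.2; reconditioned → 3.2.2.1. Scheduled 7%. No special measure applies. → 7%.
Sum: 73% + 27% + 1% + 20% + 7% = 128%.

128%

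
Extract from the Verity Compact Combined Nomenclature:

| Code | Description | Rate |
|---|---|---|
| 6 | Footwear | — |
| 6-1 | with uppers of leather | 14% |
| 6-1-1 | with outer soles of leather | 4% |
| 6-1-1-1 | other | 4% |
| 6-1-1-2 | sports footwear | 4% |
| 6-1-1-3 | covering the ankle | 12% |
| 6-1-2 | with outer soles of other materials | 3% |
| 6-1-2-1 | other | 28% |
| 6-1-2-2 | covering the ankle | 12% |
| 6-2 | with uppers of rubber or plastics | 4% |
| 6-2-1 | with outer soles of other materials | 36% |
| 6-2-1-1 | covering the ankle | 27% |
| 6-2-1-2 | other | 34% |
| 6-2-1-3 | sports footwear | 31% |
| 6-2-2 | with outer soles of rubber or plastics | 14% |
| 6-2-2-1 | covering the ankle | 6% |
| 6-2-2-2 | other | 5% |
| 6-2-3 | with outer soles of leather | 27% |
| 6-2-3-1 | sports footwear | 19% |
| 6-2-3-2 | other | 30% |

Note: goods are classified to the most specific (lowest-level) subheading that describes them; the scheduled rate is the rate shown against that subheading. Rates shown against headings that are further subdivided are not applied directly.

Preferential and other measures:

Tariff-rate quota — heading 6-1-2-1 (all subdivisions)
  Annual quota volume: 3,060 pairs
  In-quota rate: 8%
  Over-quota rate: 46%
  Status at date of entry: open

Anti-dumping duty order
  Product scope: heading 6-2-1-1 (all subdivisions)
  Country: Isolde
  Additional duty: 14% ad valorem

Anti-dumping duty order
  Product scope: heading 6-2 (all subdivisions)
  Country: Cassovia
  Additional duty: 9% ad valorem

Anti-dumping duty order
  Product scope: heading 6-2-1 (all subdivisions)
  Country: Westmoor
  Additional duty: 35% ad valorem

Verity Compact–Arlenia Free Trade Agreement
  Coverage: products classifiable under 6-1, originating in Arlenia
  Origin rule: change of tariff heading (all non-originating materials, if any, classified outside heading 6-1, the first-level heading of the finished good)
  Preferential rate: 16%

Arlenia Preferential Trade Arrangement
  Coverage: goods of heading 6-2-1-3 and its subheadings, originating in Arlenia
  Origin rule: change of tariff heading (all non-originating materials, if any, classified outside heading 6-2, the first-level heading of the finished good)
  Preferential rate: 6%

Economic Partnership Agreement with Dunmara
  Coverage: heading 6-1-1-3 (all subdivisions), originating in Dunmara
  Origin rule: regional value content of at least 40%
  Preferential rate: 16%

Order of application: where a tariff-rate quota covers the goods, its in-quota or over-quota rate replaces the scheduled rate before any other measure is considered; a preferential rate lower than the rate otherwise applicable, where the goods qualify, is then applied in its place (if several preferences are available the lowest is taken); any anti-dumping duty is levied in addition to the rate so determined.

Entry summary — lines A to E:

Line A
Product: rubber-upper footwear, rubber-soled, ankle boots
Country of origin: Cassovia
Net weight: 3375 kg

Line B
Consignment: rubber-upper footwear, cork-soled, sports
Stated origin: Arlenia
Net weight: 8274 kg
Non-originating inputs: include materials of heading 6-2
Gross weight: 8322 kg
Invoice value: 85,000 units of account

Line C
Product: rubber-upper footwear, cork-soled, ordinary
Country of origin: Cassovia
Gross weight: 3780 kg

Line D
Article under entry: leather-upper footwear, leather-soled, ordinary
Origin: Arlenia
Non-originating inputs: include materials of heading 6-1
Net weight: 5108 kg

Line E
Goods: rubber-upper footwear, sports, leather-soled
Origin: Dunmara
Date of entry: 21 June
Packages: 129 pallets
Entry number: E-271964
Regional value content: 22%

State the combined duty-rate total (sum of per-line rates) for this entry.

112%

Line A: rubber-upper → 6-2; rubber-soled → 6-2-2; ankle boots → 6-2-2-1. Scheduled 6%. anti-dumping (Cassovia, 6-2): +9%; total 6% + 9% = 15%. → 15%.
Line B: rubber-upper → 6-2; cork-soled → 6-2-1; sports → 6-2-1-3. Scheduled 31%. Arlenia agreement on 6-1: 6-2-1-3 not covered; Arlenia agreement on 6-2-1-3: CTH not met. → 31%.
Line C: rubber-upper → 6-2; cork-soled → 6-2-1; ordinary → 6-2-1-2. Scheduled 34%. anti-dumping (Cassovia, 6-2): +9%; total 34% + 9% = 43%. → 43%.
Line D: leather-upper → 6-1; leather-soled → 6-1-1; ordinary → 6-1-1-1. Scheduled 4%. Arlenia agreement on 6-1: CTH not met; Arlenia agreement on 6-2-1-3: 6-1-1-1 not covered. → 4%.
Line E: rubber-upper → 6-2; leather-soled → 6-2-3; sports → 6-2-3-1. Scheduled 19%. Dunmara agreement on 6-1-1-3: 6-2-3-1 not covered. → 19%.
Sum: 15% + 31% + 43% + 4% + 19% = 112%.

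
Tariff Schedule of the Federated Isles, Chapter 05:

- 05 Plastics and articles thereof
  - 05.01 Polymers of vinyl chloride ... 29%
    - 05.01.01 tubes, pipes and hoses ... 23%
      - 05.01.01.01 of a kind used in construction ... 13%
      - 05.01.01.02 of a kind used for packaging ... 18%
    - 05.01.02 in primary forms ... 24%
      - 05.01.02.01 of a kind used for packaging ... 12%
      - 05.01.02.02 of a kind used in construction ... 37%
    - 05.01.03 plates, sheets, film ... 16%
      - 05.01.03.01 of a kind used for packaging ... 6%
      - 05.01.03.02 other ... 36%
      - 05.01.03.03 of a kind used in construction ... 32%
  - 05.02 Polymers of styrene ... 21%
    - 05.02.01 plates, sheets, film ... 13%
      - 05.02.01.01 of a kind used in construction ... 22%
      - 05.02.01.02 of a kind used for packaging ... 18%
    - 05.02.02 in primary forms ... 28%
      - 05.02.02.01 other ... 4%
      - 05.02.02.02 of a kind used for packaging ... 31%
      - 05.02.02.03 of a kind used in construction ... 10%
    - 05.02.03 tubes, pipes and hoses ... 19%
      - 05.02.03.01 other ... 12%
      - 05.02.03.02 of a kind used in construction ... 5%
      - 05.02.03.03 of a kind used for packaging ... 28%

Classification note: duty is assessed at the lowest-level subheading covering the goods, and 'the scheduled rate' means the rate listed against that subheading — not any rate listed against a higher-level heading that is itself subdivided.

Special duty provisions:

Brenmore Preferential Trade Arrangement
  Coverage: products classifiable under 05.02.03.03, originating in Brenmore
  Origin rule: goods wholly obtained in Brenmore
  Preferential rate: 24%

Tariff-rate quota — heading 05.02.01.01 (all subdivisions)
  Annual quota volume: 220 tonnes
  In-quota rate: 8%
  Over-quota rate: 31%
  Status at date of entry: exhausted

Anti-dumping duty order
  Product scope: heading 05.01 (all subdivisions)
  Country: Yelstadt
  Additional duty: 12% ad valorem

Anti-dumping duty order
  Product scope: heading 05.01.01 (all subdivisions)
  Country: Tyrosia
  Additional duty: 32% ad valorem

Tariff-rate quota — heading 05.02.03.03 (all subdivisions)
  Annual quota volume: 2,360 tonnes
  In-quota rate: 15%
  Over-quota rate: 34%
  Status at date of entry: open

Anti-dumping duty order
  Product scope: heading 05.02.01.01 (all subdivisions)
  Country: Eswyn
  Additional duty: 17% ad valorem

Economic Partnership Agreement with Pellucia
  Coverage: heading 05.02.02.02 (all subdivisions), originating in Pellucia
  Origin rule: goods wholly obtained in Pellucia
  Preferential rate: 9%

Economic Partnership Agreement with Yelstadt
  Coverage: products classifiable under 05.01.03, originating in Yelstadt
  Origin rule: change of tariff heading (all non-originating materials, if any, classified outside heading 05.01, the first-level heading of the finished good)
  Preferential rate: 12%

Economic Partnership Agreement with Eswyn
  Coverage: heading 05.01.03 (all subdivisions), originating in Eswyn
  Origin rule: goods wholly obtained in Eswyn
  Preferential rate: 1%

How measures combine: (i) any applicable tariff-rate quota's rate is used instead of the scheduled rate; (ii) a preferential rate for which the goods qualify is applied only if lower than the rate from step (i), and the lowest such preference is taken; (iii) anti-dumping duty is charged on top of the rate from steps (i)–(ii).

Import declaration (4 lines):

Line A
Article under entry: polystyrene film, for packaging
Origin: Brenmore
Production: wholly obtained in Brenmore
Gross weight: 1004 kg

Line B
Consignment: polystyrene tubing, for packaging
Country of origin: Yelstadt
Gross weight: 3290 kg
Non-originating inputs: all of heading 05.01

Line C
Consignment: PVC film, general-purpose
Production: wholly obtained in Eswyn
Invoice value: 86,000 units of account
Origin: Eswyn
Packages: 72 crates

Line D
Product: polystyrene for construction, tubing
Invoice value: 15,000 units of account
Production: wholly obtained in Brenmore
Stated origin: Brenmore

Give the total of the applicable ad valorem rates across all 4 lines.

39%

Line A: polystyrene → 05.02; film → 05.02.01; for packaging → 05.02.01.02. Scheduled 18%. Brenmore agreement on 05.02.03.03: 05.02.01.02 not covered. → 18%.
Line B: polystyrene → 05.02; tubing → 05.02.03; for packaging → 05.02.03.03. Scheduled 28%. quota on 05.02.03.03 open → in-quota 15%; Yelstadt agreement on 05.01.03: 05.02.03.03 not covered. → 15%.
Line C: PVC → 05.01; film → 05.01.03; general-purpose → 05.01.03.02. Scheduled 36%. Eswyn agreement on 05.01.03: wholly obtained → 1% available; preferential 1%. → 1%.
Line D: polystyrene → 05.02; tubing → 05.02.03; for construction → 05.02.03.02. Scheduled 5%. Brenmore agreement on 05.02.03.03: 05.02.03.02 not covered. → 5%.
Sum: 18% + 15% + 1% + 5% = 39%.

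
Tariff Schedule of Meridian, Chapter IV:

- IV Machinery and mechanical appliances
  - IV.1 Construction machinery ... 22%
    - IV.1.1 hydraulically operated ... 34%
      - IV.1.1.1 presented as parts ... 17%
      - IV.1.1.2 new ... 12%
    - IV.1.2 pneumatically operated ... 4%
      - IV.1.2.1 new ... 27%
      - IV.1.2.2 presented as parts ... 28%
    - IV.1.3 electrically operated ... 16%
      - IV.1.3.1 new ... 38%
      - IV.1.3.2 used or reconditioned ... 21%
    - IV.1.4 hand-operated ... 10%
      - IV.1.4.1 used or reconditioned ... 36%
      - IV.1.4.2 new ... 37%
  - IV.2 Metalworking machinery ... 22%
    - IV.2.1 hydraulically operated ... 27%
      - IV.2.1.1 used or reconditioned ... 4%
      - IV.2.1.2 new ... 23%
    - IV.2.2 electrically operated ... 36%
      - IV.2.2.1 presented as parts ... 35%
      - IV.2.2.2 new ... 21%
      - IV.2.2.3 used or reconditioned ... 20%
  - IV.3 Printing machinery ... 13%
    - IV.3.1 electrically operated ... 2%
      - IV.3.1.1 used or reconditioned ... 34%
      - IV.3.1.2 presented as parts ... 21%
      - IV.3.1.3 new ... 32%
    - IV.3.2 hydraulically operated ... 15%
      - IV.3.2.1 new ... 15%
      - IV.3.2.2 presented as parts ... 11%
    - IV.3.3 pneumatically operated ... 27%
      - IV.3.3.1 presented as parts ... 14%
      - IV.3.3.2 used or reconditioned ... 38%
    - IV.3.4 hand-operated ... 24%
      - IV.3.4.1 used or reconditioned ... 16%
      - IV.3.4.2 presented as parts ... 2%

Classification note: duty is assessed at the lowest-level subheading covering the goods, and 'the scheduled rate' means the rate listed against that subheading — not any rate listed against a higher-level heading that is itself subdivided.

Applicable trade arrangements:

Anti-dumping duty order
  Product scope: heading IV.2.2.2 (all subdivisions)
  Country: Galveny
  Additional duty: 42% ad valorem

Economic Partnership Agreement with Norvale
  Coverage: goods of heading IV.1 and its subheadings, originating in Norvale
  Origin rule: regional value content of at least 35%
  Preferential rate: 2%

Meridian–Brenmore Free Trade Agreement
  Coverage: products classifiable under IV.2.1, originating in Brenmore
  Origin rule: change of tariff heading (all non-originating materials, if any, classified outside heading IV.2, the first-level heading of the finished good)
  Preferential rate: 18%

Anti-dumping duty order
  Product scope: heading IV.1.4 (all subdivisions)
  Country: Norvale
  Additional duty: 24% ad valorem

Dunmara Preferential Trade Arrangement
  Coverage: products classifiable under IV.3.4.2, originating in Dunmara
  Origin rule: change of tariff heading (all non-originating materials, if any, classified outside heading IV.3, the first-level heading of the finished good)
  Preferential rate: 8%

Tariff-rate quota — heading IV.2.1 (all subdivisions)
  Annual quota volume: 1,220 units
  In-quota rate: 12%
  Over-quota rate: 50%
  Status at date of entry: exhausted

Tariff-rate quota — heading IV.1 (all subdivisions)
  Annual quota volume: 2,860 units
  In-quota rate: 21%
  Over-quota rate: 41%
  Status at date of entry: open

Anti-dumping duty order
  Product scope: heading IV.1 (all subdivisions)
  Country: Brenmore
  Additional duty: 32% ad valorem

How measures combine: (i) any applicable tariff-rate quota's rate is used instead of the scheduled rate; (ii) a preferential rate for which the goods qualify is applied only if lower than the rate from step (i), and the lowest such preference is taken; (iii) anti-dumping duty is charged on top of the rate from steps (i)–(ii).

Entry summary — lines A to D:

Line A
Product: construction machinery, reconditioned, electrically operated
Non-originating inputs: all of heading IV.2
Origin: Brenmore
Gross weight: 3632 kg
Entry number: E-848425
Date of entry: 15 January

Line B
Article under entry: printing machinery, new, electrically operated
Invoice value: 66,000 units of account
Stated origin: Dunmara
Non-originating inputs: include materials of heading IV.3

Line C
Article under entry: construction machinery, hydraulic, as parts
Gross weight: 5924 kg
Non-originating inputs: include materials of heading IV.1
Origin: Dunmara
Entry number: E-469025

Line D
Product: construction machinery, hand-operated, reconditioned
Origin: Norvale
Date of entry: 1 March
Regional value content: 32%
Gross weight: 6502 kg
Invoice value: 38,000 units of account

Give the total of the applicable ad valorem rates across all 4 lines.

151%

Line A: construction → IV.1; electrically operated → IV.1.3; reconditioned → IV.1.3.2. Scheduled 21%. quota on IV.1 open → in-quota 21%; Brenmore agreement on IV.2.1: IV.1.3.2 not covered; anti-dumping (Brenmore, IV.1): +32%; total 21% + 32% = 53%. → 53%.
Line B: printing → IV.3; electrically operated → IV.3.1; new → IV.3.1.3. Scheduled 32%. Dunmara agreement on IV.3.4.2: IV.3.1.3 not covered. → 32%.
Line C: construction → IV.1; hydraulic → IV.1.1; as parts → IV.1.1.1. Scheduled 17%. quota on IV.1 open → in-quota 21%; Dunmara agreement on IV.3.4.2: IV.1.1.1 not covered. → 21%.
Line D: construction → IV.1; hand-operated → IV.1.4; reconditioned → IV.1.4.1. Scheduled 36%. quota on IV.1 open → in-quota 21%; Norvale agreement on IV.1: RVC < 35%; anti-dumping (Norvale, IV.1.4): +24%; total 21% + 24% = 45%. → 45%.
Sum: 53% + 32% + 21% + 45% = 151%.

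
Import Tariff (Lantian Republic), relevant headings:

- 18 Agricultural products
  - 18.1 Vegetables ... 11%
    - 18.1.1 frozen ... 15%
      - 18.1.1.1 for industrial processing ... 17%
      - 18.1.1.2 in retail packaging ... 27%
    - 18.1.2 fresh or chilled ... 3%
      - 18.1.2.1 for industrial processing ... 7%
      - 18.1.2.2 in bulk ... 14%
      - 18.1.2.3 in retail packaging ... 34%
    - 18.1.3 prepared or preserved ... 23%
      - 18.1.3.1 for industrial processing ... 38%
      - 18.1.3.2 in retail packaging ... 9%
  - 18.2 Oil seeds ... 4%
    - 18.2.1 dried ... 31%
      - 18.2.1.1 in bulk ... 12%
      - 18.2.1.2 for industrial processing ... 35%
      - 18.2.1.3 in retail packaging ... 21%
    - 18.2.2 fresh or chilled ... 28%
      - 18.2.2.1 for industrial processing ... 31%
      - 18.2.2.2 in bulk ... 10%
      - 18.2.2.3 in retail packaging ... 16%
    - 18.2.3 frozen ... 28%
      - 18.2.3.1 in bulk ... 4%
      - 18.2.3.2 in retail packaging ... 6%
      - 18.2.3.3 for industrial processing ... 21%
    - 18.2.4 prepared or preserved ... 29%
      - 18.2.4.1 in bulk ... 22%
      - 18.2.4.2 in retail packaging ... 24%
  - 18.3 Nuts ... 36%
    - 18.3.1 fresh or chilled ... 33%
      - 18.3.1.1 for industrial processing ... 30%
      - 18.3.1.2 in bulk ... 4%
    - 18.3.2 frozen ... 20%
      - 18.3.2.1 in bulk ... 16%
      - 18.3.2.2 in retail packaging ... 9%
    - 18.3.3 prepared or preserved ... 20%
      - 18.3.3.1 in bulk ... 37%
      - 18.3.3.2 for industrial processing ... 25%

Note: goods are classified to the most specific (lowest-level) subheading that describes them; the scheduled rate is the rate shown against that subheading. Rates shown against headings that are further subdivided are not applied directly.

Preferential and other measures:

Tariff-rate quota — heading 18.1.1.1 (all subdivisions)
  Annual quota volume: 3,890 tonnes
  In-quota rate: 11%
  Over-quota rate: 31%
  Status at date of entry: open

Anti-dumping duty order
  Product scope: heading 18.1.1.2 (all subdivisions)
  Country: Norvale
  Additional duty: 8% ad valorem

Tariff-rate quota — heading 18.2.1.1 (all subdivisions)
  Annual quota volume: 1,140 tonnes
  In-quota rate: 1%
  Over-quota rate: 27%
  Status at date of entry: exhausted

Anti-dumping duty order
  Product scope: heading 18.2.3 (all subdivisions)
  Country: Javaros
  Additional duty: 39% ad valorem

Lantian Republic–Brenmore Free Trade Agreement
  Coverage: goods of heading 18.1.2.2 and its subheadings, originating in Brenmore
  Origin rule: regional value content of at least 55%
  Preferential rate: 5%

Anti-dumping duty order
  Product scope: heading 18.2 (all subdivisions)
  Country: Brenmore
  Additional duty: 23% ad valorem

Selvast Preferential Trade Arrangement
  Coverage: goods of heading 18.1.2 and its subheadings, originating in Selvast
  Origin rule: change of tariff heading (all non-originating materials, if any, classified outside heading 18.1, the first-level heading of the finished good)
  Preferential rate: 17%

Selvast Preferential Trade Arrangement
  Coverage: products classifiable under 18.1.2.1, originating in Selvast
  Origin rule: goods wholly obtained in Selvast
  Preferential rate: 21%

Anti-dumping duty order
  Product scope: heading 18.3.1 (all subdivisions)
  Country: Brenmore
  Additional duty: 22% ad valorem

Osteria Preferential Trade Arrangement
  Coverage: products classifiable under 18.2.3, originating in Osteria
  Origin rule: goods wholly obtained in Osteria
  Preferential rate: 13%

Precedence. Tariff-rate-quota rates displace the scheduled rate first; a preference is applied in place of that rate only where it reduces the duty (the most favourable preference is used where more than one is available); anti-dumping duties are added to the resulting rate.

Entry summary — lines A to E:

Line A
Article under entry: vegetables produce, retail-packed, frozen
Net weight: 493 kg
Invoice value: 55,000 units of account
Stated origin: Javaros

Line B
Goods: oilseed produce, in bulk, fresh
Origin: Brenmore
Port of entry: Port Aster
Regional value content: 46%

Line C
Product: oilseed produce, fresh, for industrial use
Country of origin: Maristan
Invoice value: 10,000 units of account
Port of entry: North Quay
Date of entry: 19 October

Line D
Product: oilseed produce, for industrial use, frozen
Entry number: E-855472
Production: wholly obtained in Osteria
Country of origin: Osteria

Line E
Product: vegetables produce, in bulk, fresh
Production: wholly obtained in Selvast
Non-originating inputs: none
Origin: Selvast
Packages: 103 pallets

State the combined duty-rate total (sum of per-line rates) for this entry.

Line A: vegetables → 18.1; frozen → 18.1.1; retail-packed → 18.1.1.2. Scheduled 27%. No special measure applies. → 27%.
Line B: oilseed → 18.2; fresh → 18.2.2; in bulk → 18.2.2.2. Scheduled 10%. Brenmore agreement on 18.1.2.2: 18.2.2.2 not covered; anti-dumping (Brenmore, 18.2): +23%; total 10% + 23% = 33%. → 33%.
Line C: oilseed → 18.2; fresh → 18.2.2; for industrial use → 18.2.2.1. Scheduled 31%. No special measure applies. → 31%.
Line D: oilseed → 18.2; frozen → 18.2.3; for industrial use → 18.2.3.3. Scheduled 21%. Osteria agreement on 18.2.3: wholly obtained → 13% available; preferential 13%. → 13%.
Line E: vegetables → 18.1; fresh → 18.1.2; in bulk → 18.1.2.2. Scheduled 14%. Selvast agreement on 18.1.2: CTH met → 17% available; Selvast agreement on 18.1.2.1: 18.1.2.2 not covered; preference 17% not lower than 14% → no reduction. → 14%.
Sum: 27% + 33% + 31% + 13% + 14% = 118%.

118%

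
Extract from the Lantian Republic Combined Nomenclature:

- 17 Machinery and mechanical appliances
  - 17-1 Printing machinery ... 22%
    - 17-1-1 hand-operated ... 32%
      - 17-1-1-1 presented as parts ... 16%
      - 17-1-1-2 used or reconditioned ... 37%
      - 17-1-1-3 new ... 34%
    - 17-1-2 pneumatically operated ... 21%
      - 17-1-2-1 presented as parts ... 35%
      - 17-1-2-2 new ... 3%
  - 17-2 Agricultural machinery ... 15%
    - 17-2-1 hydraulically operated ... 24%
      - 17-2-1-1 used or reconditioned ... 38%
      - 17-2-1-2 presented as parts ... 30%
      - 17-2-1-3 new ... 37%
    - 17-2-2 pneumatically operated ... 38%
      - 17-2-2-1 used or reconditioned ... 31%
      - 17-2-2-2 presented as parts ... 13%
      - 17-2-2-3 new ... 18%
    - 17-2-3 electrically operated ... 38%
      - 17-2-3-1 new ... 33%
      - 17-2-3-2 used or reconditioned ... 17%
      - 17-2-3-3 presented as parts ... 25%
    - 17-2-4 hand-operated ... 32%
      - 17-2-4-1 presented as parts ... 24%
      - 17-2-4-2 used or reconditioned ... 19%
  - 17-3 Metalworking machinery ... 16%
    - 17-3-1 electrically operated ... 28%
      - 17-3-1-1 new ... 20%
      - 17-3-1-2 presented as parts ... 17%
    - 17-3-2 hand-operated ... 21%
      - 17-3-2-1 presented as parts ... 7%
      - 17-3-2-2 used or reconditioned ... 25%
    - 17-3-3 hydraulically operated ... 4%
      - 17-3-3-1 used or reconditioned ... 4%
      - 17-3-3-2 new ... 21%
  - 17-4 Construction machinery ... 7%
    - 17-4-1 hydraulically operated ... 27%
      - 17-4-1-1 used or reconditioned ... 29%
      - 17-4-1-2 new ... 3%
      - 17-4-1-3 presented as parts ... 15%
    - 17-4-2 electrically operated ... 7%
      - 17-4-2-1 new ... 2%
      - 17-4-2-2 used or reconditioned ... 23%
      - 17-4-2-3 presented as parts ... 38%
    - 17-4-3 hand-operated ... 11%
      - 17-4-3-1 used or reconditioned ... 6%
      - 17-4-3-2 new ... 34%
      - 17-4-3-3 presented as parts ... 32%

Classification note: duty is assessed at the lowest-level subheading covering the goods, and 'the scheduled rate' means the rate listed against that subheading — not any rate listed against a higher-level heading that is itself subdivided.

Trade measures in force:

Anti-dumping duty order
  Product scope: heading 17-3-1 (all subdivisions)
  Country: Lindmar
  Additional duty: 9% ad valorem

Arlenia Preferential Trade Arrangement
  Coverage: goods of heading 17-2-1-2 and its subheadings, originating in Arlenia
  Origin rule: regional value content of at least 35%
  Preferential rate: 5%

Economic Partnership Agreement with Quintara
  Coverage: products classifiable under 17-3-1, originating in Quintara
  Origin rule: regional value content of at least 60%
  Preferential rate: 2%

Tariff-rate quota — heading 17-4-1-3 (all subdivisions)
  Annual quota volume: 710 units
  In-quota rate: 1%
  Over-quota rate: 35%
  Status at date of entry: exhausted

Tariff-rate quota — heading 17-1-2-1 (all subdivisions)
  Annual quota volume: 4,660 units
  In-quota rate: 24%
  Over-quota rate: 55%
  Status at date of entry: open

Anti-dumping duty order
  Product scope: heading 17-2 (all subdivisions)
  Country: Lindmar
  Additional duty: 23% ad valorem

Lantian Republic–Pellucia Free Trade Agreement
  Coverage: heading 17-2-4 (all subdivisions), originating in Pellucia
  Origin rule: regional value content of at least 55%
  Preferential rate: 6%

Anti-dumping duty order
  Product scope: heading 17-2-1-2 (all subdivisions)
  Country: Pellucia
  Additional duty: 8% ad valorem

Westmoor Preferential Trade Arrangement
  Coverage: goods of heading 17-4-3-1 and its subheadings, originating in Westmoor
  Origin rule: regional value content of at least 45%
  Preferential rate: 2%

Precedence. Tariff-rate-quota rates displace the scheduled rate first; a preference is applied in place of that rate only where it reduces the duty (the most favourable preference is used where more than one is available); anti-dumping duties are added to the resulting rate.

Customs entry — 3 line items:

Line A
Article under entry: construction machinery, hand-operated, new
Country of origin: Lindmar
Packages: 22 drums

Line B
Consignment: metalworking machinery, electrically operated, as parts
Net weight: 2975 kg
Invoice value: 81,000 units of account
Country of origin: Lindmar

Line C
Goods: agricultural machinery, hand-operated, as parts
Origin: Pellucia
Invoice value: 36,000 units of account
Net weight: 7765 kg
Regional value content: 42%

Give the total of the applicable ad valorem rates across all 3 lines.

Line A: construction → 17-4; hand-operated → 17-4-3; new → 17-4-3-2. Scheduled 34%. No special measure applies. → 34%.
Line B: metalworking → 17-3; electrically operated → 17-3-1; as parts → 17-3-1-2. Scheduled 17%. anti-dumping (Lindmar, 17-3-1): +9%; total 17% + 9% = 26%. → 26%.
Line C: agricultural → 17-2; hand-operated → 17-2-4; as parts → 17-2-4-1. Scheduled 24%. Pellucia agreement on 17-2-4: RVC < 55%. → 24%.
Sum: 34% + 26% + 24% = 84%.

84%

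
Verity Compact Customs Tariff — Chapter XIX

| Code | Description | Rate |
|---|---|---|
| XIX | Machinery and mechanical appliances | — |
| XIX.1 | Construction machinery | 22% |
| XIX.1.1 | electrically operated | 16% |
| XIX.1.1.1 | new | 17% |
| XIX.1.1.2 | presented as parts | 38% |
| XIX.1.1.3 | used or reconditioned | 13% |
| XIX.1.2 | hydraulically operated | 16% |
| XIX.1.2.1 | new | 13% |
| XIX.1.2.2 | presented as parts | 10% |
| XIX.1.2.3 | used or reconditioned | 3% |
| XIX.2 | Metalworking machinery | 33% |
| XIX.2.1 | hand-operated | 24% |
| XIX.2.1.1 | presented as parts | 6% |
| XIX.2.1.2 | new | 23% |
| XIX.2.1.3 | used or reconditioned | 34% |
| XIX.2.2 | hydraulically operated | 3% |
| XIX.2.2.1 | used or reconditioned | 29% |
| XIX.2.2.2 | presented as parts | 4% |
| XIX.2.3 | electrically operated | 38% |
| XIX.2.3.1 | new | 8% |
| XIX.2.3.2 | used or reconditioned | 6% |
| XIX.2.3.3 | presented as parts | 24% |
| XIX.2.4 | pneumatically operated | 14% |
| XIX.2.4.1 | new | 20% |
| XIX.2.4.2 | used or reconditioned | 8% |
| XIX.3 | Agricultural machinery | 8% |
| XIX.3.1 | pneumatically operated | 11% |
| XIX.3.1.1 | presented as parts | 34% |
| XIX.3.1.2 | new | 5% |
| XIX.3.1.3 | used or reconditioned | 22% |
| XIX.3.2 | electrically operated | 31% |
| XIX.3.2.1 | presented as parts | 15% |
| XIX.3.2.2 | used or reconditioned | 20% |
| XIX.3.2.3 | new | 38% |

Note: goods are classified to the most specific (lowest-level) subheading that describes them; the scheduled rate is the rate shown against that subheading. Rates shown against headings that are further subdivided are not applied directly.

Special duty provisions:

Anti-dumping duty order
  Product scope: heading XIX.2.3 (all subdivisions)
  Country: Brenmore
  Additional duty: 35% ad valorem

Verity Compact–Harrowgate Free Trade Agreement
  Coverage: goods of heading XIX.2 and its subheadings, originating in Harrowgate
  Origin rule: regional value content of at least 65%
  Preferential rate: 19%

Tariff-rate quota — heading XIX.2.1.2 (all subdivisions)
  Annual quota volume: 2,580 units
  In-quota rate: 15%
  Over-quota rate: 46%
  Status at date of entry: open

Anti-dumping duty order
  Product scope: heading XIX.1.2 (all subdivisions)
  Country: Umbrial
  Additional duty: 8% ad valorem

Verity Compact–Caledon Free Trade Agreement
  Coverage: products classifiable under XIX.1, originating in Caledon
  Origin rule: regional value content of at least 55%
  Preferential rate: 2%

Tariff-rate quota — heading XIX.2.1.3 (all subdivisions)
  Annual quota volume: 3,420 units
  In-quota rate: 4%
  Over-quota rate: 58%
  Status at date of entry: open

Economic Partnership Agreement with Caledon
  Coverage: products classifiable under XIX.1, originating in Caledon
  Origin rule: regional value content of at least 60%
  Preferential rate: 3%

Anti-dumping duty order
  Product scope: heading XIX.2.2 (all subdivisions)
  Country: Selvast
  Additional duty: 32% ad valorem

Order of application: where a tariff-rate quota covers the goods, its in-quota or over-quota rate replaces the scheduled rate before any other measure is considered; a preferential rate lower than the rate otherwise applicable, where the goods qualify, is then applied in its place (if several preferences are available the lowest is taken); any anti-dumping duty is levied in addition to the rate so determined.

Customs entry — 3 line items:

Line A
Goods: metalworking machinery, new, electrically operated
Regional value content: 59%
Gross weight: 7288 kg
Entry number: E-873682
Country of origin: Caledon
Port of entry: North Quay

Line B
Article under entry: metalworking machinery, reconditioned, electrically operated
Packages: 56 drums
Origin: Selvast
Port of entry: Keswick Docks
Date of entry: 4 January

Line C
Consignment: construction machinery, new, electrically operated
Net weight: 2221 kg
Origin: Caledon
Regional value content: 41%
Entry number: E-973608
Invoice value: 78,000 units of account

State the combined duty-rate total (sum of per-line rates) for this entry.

31%

Line A: metalworking → XIX.2; electrically operated → XIX.2.3; new → XIX.2.3.1. Scheduled 8%. Caledon agreement on XIX.1: XIX.2.3.1 not covered; Caledon agreement on XIX.1: XIX.2.3.1 not covered. → 8%.
Line B: metalworking → XIX.2; electrically operated → XIX.2.3; reconditioned → XIX.2.3.2. Scheduled 6%. No special measure applies. → 6%.
Line C: construction → XIX.1; electrically operated → XIX.1.1; new → XIX.1.1.1. Scheduled 17%. Caledon agreement on XIX.1: RVC < 55%; Caledon agreement on XIX.1: RVC < 60%. → 17%.
Sum: 8% + 6% + 17% = 31%.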